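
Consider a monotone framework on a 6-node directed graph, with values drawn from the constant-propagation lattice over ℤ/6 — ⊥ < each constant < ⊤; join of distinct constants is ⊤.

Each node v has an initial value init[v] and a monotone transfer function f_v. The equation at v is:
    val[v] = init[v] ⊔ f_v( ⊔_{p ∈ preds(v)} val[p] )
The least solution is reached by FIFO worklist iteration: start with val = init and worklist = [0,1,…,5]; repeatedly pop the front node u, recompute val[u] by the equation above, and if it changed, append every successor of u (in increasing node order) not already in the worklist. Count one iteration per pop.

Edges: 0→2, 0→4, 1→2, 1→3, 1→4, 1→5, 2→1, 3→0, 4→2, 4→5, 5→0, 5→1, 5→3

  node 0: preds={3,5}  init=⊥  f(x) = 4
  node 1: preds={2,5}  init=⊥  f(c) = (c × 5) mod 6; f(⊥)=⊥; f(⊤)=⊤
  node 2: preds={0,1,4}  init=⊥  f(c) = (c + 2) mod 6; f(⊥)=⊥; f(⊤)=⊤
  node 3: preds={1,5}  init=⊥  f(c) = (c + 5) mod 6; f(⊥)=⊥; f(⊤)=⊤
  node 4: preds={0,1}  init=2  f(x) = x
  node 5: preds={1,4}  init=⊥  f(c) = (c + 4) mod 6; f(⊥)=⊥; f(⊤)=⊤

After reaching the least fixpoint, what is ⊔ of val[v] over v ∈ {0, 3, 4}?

Iteration log — 13 steps:
  step 1. node 0  ⊔preds=⊥  new=4  old=⊥  +wl: 
  step 2. node 1  ⊔preds=⊥  new=⊥  stable
  step 3. node 2  ⊔preds=⊤  new=⊤  old=⊥  +wl: 1
  step 4. node 3  ⊔preds=⊥  new=⊥  stable
  step 5. node 4  ⊔preds=4  new=⊤  old=2  +wl: 2
  step 6. node 5  ⊔preds=⊤  new=⊤  old=⊥  +wl: 0,3
  step 7. node 1  ⊔preds=⊤  new=⊤  old=⊥  +wl: 4,5
  step 8. node 2  ⊔preds=⊤  new=⊤  stable
  step 9. node 0  ⊔preds=⊤  new=4  stable
  step 10. node 3  ⊔preds=⊤  new=⊤  old=⊥  +wl: 0
  step 11. node 4  ⊔preds=⊤  new=⊤  stable
  step 12. node 5  ⊔preds=⊤  new=⊤  stable
  step 13. node 0  ⊔preds=⊤  new=4  stable

Least fixpoint reached:
  node 0: 4
  node 1: ⊤
  node 2: ⊤
  node 3: ⊤
  node 4: ⊤
  node 5: ⊤

⊤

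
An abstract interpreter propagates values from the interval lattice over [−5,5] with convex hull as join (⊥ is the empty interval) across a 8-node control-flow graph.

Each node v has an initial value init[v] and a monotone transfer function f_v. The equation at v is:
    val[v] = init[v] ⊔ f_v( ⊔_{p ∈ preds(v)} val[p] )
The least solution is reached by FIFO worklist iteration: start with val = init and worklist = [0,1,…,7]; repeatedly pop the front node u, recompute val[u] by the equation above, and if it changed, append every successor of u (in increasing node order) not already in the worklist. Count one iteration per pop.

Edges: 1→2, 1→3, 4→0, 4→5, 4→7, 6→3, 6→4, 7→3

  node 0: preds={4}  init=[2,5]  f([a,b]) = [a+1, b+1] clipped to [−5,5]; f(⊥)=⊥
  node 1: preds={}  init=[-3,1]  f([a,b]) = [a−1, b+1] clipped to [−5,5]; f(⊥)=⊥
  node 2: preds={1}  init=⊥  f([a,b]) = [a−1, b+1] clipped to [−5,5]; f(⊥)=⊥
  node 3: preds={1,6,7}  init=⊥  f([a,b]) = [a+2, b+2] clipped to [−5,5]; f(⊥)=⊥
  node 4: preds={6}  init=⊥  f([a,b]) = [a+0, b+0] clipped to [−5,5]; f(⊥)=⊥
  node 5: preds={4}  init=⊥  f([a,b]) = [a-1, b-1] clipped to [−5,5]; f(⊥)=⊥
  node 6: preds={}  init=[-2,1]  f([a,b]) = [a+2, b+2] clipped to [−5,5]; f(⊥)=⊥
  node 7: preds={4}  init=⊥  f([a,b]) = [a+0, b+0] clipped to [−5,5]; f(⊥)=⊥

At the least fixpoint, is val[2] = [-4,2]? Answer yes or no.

Iteration log — 10 steps:
  step 1. node 0  ⊔preds=⊥  new=[2,5]  stable
  step 2. node 1  ⊔preds=⊥  new=[-3,1]  stable
  step 3. node 2  ⊔preds=[-3,1]  new=[-4,2]  old=⊥  +wl: 
  step 4. node 3  ⊔preds=[-3,1]  new=[-1,3]  old=⊥  +wl: 
  step 5. node 4  ⊔preds=[-2,1]  new=[-2,1]  old=⊥  +wl: 0
  step 6. node 5  ⊔preds=[-2,1]  new=[-3,0]  old=⊥  +wl: 
  step 7. node 6  ⊔preds=⊥  new=[-2,1]  stable
  step 8. node 7  ⊔preds=[-2,1]  new=[-2,1]  old=⊥  +wl: 3
  step 9. node 0  ⊔preds=[-2,1]  new=[-1,5]  old=[2,5]  +wl: 
  step 10. node 3  ⊔preds=[-3,1]  new=[-1,3]  stable

Least fixpoint reached:
  node 0: [-1,5]
  node 1: [-3,1]
  node 2: [-4,2]
  node 3: [-1,3]
  node 4: [-2,1]
  node 5: [-3,0]
  node 6: [-2,1]
  node 7: [-2,1]

yes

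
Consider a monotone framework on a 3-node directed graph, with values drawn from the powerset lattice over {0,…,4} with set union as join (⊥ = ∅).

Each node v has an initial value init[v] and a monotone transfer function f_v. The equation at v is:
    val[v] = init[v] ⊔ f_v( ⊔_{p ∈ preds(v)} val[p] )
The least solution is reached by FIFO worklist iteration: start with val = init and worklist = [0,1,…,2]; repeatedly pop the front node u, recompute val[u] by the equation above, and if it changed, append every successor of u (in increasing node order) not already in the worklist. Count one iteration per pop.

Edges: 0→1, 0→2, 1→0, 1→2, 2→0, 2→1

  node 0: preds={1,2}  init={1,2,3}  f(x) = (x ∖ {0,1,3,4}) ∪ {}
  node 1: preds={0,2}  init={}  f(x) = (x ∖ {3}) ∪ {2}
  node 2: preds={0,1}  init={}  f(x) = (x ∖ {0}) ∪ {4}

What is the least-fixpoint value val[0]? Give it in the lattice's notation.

Trace (7 dequeues):
  [1] u=0 | in {} | out {1,2,3} | ==
  [2] u=1 | in {1,2,3} | out {1,2} | prev {} | push {0}
  [3] u=2 | in {1,2,3} | out {1,2,3,4} | prev {} | push {1}
  [4] u=0 | in {1,2,3,4} | out {1,2,3} | ==
  [5] u=1 | in {1,2,3,4} | out {1,2,4} | prev {1,2} | push {0,2}
  [6] u=0 | in {1,2,3,4} | out {1,2,3} | ==
  [7] u=2 | in {1,2,3,4} | out {1,2,3,4} | ==

Converged values:
  [0] {1,2,3}
  [1] {1,2,4}
  [2] {1,2,3,4}

{1,2,3}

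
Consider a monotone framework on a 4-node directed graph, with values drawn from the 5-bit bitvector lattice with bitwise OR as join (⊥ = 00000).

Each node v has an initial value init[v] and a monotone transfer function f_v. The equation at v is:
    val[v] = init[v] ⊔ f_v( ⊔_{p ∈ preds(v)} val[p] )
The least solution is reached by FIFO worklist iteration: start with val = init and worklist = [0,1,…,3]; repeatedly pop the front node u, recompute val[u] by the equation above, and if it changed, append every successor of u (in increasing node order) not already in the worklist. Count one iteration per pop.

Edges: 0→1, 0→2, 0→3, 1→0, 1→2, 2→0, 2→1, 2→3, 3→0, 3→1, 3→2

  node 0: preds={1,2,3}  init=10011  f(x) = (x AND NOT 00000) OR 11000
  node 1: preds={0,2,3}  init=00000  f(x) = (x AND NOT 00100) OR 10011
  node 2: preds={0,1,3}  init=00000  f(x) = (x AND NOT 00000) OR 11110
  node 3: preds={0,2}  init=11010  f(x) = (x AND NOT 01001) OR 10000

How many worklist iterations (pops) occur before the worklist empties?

Trace (8 dequeues):
  [1] u=0 | in 11010 | out 11011 | prev 10011 | push {}
  [2] u=1 | in 11011 | out 11011 | prev 00000 | push {0}
  [3] u=2 | in 11011 | out 11111 | prev 00000 | push {1}
  [4] u=3 | in 11111 | out 11110 | prev 11010 | push {2}
  [5] u=0 | in 11111 | out 11111 | prev 11011 | push {3}
  [6] u=1 | in 11111 | out 11011 | ==
  [7] u=2 | in 11111 | out 11111 | ==
  [8] u=3 | in 11111 | out 11110 | ==

Converged values:
  [0] 11111
  [1] 11011
  [2] 11111
  [3] 11110

8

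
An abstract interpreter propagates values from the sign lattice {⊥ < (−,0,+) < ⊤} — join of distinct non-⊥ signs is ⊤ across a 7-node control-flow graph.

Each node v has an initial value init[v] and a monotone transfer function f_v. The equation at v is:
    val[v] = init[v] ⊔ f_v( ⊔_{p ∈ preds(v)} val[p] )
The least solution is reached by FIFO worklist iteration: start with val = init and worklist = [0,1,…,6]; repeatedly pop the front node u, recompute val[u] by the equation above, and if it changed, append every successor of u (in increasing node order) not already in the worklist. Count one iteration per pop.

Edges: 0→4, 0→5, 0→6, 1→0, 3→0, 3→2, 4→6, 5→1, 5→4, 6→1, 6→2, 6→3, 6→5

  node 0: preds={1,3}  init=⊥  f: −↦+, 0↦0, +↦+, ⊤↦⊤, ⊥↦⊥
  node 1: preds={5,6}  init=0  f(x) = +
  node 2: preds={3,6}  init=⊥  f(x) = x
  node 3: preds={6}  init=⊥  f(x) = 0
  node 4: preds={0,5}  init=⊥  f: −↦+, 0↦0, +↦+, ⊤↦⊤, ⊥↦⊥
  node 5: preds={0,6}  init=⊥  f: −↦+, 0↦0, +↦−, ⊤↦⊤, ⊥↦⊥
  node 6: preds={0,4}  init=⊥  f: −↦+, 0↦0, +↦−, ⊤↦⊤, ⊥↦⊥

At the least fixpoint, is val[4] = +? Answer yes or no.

Worklist (19 pops):
  #1 pop 0: in=0 → 0 (was ⊥); enqueue []
  #2 pop 1: in=⊥ → ⊤ (was 0); enqueue [0]
  #3 pop 2: in=⊥ → ⊥ (no change)
  #4 pop 3: in=⊥ → 0 (was ⊥); enqueue [2]
  #5 pop 4: in=0 → 0 (was ⊥); enqueue []
  #6 pop 5: in=0 → 0 (was ⊥); enqueue [1,4]
  #7 pop 6: in=0 → 0 (was ⊥); enqueue [3,5]
  #8 pop 0: in=⊤ → ⊤ (was 0); enqueue [6]
  #9 pop 2: in=0 → 0 (was ⊥); enqueue []
  #10 pop 1: in=0 → ⊤ (no change)
  #11 pop 4: in=⊤ → ⊤ (was 0); enqueue []
  #12 pop 3: in=0 → 0 (no change)
  #13 pop 5: in=⊤ → ⊤ (was 0); enqueue [1,4]
  #14 pop 6: in=⊤ → ⊤ (was 0); enqueue [2,3,5]
  #15 pop 1: in=⊤ → ⊤ (no change)
  #16 pop 4: in=⊤ → ⊤ (no change)
  #17 pop 2: in=⊤ → ⊤ (was 0); enqueue []
  #18 pop 3: in=⊤ → 0 (no change)
  #19 pop 5: in=⊤ → ⊤ (no change)

Fixpoint:
  val[0] = ⊤
  val[1] = ⊤
  val[2] = ⊤
  val[3] = 0
  val[4] = ⊤
  val[5] = ⊤
  val[6] = ⊤

no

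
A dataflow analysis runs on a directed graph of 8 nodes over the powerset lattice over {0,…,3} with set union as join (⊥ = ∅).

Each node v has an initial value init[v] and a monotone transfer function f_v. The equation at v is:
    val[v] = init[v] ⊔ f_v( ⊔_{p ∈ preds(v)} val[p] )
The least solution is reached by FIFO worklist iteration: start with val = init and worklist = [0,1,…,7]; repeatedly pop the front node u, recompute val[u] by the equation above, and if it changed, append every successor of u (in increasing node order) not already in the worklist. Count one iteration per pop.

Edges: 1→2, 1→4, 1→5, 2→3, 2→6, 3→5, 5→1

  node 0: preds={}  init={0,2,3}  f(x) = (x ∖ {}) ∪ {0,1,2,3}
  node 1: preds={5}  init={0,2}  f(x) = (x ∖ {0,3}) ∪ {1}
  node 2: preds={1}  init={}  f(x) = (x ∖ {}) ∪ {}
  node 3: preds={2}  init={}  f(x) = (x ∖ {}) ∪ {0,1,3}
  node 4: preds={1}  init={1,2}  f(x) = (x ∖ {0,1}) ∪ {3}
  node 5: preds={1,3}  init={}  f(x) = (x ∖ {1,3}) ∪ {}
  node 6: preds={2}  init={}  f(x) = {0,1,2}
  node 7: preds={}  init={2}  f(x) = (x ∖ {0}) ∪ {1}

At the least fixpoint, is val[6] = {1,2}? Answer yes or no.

Trace (9 dequeues):
  [1] u=0 | in {} | out {0,1,2,3} | prev {0,2,3} | push {}
  [2] u=1 | in {} | out {0,1,2} | prev {0,2} | push {}
  [3] u=2 | in {0,1,2} | out {0,1,2} | prev {} | push {}
  [4] u=3 | in {0,1,2} | out {0,1,2,3} | prev {} | push {}
  [5] u=4 | in {0,1,2} | out {1,2,3} | prev {1,2} | push {}
  [6] u=5 | in {0,1,2,3} | out {0,2} | prev {} | push {1}
  [7] u=6 | in {0,1,2} | out {0,1,2} | prev {} | push {}
  [8] u=7 | in {} | out {1,2} | prev {2} | push {}
  [9] u=1 | in {0,2} | out {0,1,2} | ==

Converged values:
  [0] {0,1,2,3}
  [1] {0,1,2}
  [2] {0,1,2}
  [3] {0,1,2,3}
  [4] {1,2,3}
  [5] {0,2}
  [6] {0,1,2}
  [7] {1,2}

no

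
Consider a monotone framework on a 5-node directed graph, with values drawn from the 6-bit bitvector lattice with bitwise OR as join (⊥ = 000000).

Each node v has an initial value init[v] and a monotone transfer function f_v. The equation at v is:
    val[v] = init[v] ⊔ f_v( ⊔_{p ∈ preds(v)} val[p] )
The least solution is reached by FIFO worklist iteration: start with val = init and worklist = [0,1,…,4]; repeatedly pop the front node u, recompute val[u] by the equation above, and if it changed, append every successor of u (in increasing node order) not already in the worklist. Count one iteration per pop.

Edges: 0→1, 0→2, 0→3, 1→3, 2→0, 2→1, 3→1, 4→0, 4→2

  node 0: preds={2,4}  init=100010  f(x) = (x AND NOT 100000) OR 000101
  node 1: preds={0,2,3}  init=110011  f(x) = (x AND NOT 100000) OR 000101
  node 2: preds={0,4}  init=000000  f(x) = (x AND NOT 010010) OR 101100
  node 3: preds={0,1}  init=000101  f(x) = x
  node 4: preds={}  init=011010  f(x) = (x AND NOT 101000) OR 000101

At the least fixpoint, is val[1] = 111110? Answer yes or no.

Trace (8 dequeues):
  [1] u=0 | in 011010 | out 111111 | prev 100010 | push {}
  [2] u=1 | in 111111 | out 111111 | prev 110011 | push {}
  [3] u=2 | in 111111 | out 101101 | prev 000000 | push {0,1}
  [4] u=3 | in 111111 | out 111111 | prev 000101 | push {}
  [5] u=4 | in 000000 | out 011111 | prev 011010 | push {2}
  [6] u=0 | in 111111 | out 111111 | ==
  [7] u=1 | in 111111 | out 111111 | ==
  [8] u=2 | in 111111 | out 101101 | ==

Converged values:
  [0] 111111
  [1] 111111
  [2] 101101
  [3] 111111
  [4] 011111

no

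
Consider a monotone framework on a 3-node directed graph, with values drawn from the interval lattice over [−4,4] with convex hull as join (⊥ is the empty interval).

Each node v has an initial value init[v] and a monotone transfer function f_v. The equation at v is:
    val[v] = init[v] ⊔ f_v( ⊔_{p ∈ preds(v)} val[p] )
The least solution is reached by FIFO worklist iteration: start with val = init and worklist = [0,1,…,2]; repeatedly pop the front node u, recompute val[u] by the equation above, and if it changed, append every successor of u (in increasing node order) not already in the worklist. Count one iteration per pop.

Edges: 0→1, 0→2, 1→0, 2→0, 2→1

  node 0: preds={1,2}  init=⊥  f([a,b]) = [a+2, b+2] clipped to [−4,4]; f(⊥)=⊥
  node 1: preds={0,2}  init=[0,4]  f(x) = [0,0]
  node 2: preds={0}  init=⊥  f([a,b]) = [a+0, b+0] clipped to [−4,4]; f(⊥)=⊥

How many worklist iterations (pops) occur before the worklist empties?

5

Trace (5 dequeues):
  [1] u=0 | in [0,4] | out [2,4] | prev ⊥ | push {}
  [2] u=1 | in [2,4] | out [0,4] | ==
  [3] u=2 | in [2,4] | out [2,4] | prev ⊥ | push {0,1}
  [4] u=0 | in [0,4] | out [2,4] | ==
  [5] u=1 | in [2,4] | out [0,4] | ==

Converged values:
  [0] [2,4]
  [1] [0,4]
  [2] [2,4]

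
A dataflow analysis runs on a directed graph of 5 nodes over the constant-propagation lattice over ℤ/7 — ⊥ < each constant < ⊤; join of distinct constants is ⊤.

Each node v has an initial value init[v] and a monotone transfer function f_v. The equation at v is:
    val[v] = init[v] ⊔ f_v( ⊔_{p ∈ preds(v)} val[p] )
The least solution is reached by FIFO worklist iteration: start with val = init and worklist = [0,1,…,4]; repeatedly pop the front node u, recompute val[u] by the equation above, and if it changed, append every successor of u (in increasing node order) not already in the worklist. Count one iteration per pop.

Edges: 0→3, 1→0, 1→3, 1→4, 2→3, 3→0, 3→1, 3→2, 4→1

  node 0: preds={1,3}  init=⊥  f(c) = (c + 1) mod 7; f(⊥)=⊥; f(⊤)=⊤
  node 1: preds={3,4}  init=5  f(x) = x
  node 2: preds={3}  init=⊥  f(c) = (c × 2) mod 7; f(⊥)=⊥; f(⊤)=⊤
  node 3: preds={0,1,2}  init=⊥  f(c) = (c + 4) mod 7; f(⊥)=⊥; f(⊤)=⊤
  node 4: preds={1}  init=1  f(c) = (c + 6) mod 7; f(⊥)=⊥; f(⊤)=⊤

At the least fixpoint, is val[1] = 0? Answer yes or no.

Iteration log — 9 steps:
  step 1. node 0  ⊔preds=5  new=6  old=⊥  +wl: 
  step 2. node 1  ⊔preds=1  new=⊤  old=5  +wl: 0
  step 3. node 2  ⊔preds=⊥  new=⊥  stable
  step 4. node 3  ⊔preds=⊤  new=⊤  old=⊥  +wl: 1,2
  step 5. node 4  ⊔preds=⊤  new=⊤  old=1  +wl: 
  step 6. node 0  ⊔preds=⊤  new=⊤  old=6  +wl: 3
  step 7. node 1  ⊔preds=⊤  new=⊤  stable
  step 8. node 2  ⊔preds=⊤  new=⊤  old=⊥  +wl: 
  step 9. node 3  ⊔preds=⊤  new=⊤  stable

Least fixpoint reached:
  node 0: ⊤
  node 1: ⊤
  node 2: ⊤
  node 3: ⊤
  node 4: ⊤

no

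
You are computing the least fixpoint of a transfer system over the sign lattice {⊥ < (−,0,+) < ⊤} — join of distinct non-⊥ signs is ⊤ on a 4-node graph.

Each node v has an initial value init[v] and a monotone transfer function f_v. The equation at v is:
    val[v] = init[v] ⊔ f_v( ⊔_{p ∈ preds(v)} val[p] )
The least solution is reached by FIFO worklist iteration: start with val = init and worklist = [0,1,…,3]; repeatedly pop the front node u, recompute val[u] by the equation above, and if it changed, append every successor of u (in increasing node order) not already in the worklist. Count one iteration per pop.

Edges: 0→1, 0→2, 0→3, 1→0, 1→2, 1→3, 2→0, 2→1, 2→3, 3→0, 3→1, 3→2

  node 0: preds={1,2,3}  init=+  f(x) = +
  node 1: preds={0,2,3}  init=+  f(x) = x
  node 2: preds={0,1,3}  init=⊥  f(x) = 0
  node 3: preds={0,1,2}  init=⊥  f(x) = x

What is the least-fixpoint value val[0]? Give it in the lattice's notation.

Worklist (9 pops):
  #1 pop 0: in=+ → + (no change)
  #2 pop 1: in=+ → + (no change)
  #3 pop 2: in=+ → 0 (was ⊥); enqueue [0,1]
  #4 pop 3: in=⊤ → ⊤ (was ⊥); enqueue [2]
  #5 pop 0: in=⊤ → + (no change)
  #6 pop 1: in=⊤ → ⊤ (was +); enqueue [0,3]
  #7 pop 2: in=⊤ → 0 (no change)
  #8 pop 0: in=⊤ → + (no change)
  #9 pop 3: in=⊤ → ⊤ (no change)

Fixpoint:
  val[0] = +
  val[1] = ⊤
  val[2] = 0
  val[3] = ⊤

+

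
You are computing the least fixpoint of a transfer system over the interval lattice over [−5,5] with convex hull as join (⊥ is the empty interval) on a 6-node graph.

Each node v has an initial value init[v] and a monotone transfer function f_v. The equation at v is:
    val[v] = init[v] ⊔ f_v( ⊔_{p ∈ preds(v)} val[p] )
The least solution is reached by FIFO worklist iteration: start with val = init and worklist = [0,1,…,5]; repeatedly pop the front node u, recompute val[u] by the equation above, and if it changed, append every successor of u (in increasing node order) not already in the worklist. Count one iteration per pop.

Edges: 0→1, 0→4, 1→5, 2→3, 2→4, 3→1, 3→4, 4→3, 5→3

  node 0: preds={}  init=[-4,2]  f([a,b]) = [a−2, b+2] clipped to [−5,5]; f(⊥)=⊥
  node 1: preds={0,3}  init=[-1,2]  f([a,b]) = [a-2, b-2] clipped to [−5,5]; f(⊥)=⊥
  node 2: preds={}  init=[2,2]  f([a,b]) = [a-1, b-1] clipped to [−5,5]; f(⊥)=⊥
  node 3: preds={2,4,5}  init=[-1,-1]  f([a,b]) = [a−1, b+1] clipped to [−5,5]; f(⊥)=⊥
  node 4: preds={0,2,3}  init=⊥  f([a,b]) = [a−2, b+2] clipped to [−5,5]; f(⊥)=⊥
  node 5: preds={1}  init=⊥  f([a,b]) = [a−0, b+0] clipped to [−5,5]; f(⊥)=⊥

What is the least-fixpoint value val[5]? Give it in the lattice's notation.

Worklist (12 pops):
  #1 pop 0: in=⊥ → [-4,2] (no change)
  #2 pop 1: in=[-4,2] → [-5,2] (was [-1,2]); enqueue []
  #3 pop 2: in=⊥ → [2,2] (no change)
  #4 pop 3: in=[2,2] → [-1,3] (was [-1,-1]); enqueue [1]
  #5 pop 4: in=[-4,3] → [-5,5] (was ⊥); enqueue [3]
  #6 pop 5: in=[-5,2] → [-5,2] (was ⊥); enqueue []
  #7 pop 1: in=[-4,3] → [-5,2] (no change)
  #8 pop 3: in=[-5,5] → [-5,5] (was [-1,3]); enqueue [1,4]
  #9 pop 1: in=[-5,5] → [-5,3] (was [-5,2]); enqueue [5]
  #10 pop 4: in=[-5,5] → [-5,5] (no change)
  #11 pop 5: in=[-5,3] → [-5,3] (was [-5,2]); enqueue [3]
  #12 pop 3: in=[-5,5] → [-5,5] (no change)

Fixpoint:
  val[0] = [-4,2]
  val[1] = [-5,3]
  val[2] = [2,2]
  val[3] = [-5,5]
  val[4] = [-5,5]
  val[5] = [-5,3]

[-5,3]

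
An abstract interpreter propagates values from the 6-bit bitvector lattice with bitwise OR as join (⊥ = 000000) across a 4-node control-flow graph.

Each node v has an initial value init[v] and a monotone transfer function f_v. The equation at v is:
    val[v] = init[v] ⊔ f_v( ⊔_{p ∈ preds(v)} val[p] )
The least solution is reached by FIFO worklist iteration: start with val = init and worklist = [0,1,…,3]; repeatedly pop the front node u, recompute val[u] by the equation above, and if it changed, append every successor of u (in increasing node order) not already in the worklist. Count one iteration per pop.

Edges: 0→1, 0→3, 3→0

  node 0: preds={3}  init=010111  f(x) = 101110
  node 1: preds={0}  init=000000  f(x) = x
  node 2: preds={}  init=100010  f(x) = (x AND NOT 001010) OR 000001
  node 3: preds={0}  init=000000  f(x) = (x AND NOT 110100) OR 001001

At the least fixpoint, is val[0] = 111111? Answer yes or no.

yes

Iteration log — 5 steps:
  step 1. node 0  ⊔preds=000000  new=111111  old=010111  +wl: 
  step 2. node 1  ⊔preds=111111  new=111111  old=000000  +wl: 
  step 3. node 2  ⊔preds=000000  new=100011  old=100010  +wl: 
  step 4. node 3  ⊔preds=111111  new=001011  old=000000  +wl: 0
  step 5. node 0  ⊔preds=001011  new=111111  stable

Least fixpoint reached:
  node 0: 111111
  node 1: 111111
  node 2: 100011
  node 3: 001011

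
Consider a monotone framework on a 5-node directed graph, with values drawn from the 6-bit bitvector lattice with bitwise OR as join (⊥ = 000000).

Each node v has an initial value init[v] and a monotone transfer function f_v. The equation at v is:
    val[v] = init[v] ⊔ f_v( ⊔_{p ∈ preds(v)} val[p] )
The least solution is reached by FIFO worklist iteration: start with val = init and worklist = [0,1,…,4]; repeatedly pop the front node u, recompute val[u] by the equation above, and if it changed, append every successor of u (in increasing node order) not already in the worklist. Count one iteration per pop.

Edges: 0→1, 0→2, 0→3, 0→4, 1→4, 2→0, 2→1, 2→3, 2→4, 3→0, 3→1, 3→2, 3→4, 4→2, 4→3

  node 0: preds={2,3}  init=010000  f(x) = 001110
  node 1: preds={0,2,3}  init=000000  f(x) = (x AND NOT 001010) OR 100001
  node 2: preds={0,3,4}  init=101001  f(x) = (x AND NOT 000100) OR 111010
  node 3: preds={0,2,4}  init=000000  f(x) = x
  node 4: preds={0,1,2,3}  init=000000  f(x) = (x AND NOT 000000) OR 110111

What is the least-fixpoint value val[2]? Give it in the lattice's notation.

Iteration log — 9 steps:
  step 1. node 0  ⊔preds=101001  new=011110  old=010000  +wl: 
  step 2. node 1  ⊔preds=111111  new=110101  old=000000  +wl: 
  step 3. node 2  ⊔preds=011110  new=111011  old=101001  +wl: 0,1
  step 4. node 3  ⊔preds=111111  new=111111  old=000000  +wl: 2
  step 5. node 4  ⊔preds=111111  new=111111  old=000000  +wl: 3
  step 6. node 0  ⊔preds=111111  new=011110  stable
  step 7. node 1  ⊔preds=111111  new=110101  stable
  step 8. node 2  ⊔preds=111111  new=111011  stable
  step 9. node 3  ⊔preds=111111  new=111111  stable

Least fixpoint reached:
  node 0: 011110
  node 1: 110101
  node 2: 111011
  node 3: 111111
  node 4: 111111

111011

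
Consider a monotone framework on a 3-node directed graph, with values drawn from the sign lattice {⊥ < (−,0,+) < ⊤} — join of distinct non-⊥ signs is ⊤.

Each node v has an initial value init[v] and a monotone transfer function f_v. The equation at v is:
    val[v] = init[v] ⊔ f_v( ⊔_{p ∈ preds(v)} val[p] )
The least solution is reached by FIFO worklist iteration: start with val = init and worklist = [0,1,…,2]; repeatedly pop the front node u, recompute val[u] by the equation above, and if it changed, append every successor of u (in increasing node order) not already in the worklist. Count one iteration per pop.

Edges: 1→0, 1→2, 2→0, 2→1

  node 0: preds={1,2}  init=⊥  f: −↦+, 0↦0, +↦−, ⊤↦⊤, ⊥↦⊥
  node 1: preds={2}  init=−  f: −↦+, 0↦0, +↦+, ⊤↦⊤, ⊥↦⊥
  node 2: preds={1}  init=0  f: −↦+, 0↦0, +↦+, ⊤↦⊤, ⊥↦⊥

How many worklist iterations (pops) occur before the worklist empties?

Trace (5 dequeues):
  [1] u=0 | in ⊤ | out ⊤ | prev ⊥ | push {}
  [2] u=1 | in 0 | out ⊤ | prev − | push {0}
  [3] u=2 | in ⊤ | out ⊤ | prev 0 | push {1}
  [4] u=0 | in ⊤ | out ⊤ | ==
  [5] u=1 | in ⊤ | out ⊤ | ==

Converged values:
  [0] ⊤
  [1] ⊤
  [2] ⊤

5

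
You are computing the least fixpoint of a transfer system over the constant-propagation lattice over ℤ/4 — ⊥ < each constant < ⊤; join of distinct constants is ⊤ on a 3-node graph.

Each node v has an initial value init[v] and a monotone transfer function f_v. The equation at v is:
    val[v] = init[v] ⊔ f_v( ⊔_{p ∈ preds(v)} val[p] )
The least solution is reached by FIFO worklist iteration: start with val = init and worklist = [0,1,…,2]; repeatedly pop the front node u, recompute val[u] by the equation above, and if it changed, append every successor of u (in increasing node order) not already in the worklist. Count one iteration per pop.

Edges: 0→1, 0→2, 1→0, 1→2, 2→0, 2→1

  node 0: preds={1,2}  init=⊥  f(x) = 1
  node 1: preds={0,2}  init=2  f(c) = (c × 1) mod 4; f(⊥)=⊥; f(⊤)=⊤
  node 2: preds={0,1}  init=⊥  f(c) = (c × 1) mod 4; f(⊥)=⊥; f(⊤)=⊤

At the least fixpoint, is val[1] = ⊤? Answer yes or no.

yes

Worklist (5 pops):
  #1 pop 0: in=2 → 1 (was ⊥); enqueue []
  #2 pop 1: in=1 → ⊤ (was 2); enqueue [0]
  #3 pop 2: in=⊤ → ⊤ (was ⊥); enqueue [1]
  #4 pop 0: in=⊤ → 1 (no change)
  #5 pop 1: in=⊤ → ⊤ (no change)

Fixpoint:
  val[0] = 1
  val[1] = ⊤
  val[2] = ⊤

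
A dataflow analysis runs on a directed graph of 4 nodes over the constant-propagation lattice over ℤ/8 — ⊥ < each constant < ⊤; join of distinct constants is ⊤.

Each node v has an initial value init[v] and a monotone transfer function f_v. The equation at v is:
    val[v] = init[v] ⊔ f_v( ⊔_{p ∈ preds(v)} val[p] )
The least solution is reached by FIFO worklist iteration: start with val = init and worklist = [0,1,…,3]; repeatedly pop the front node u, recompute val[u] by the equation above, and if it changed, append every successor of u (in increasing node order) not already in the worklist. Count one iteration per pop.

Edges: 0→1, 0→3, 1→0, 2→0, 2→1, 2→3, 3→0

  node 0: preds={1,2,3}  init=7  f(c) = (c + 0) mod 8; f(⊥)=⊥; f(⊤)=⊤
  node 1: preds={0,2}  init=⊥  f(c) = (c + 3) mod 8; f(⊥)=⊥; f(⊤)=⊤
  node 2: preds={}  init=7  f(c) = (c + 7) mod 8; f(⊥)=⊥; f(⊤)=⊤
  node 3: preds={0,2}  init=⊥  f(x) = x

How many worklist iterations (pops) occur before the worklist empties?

8

Worklist (8 pops):
  #1 pop 0: in=7 → 7 (no change)
  #2 pop 1: in=7 → 2 (was ⊥); enqueue [0]
  #3 pop 2: in=⊥ → 7 (no change)
  #4 pop 3: in=7 → 7 (was ⊥); enqueue []
  #5 pop 0: in=⊤ → ⊤ (was 7); enqueue [1,3]
  #6 pop 1: in=⊤ → ⊤ (was 2); enqueue [0]
  #7 pop 3: in=⊤ → ⊤ (was 7); enqueue []
  #8 pop 0: in=⊤ → ⊤ (no change)

Fixpoint:
  val[0] = ⊤
  val[1] = ⊤
  val[2] = 7
  val[3] = ⊤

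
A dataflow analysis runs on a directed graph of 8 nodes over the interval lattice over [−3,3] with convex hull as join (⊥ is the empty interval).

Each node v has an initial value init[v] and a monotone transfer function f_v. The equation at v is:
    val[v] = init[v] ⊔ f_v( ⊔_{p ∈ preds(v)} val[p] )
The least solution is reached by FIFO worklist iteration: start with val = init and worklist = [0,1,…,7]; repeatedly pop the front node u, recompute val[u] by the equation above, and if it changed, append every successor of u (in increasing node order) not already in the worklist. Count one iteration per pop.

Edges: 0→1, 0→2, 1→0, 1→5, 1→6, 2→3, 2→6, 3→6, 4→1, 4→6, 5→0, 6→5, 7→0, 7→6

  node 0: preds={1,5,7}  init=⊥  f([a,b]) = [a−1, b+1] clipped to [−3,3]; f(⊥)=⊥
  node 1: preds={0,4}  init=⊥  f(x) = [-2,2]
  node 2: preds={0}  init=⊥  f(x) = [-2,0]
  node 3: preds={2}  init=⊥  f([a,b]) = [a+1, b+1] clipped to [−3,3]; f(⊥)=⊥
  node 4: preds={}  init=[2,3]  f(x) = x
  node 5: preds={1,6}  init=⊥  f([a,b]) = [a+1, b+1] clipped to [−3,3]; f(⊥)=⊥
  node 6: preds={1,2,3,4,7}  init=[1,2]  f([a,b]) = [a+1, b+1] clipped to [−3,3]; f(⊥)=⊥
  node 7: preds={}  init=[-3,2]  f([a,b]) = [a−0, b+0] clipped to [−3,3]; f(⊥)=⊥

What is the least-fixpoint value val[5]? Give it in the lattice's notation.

[-1,3]

Trace (10 dequeues):
  [1] u=0 | in [-3,2] | out [-3,3] | prev ⊥ | push {}
  [2] u=1 | in [-3,3] | out [-2,2] | prev ⊥ | push {0}
  [3] u=2 | in [-3,3] | out [-2,0] | prev ⊥ | push {}
  [4] u=3 | in [-2,0] | out [-1,1] | prev ⊥ | push {}
  [5] u=4 | in ⊥ | out [2,3] | ==
  [6] u=5 | in [-2,2] | out [-1,3] | prev ⊥ | push {}
  [7] u=6 | in [-3,3] | out [-2,3] | prev [1,2] | push {5}
  [8] u=7 | in ⊥ | out [-3,2] | ==
  [9] u=0 | in [-3,3] | out [-3,3] | ==
  [10] u=5 | in [-2,3] | out [-1,3] | ==

Converged values:
  [0] [-3,3]
  [1] [-2,2]
  [2] [-2,0]
  [3] [-1,1]
  [4] [2,3]
  [5] [-1,3]
  [6] [-2,3]
  [7] [-3,2]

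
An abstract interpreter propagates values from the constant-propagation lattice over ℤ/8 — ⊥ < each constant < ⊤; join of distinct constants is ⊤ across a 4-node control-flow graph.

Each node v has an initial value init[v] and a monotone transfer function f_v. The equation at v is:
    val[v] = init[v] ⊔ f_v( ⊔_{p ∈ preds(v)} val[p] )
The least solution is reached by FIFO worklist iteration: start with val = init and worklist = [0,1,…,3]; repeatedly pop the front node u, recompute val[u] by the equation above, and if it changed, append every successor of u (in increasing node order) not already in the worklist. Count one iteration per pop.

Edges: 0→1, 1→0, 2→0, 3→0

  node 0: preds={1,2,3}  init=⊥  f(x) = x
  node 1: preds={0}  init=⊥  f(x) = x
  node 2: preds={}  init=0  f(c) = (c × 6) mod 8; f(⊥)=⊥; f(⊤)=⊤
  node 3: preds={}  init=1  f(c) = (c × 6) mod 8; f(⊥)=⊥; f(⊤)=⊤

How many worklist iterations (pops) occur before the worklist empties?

Iteration log — 5 steps:
  step 1. node 0  ⊔preds=⊤  new=⊤  old=⊥  +wl: 
  step 2. node 1  ⊔preds=⊤  new=⊤  old=⊥  +wl: 0
  step 3. node 2  ⊔preds=⊥  new=0  stable
  step 4. node 3  ⊔preds=⊥  new=1  stable
  step 5. node 0  ⊔preds=⊤  new=⊤  stable

Least fixpoint reached:
  node 0: ⊤
  node 1: ⊤
  node 2: 0
  node 3: 1

5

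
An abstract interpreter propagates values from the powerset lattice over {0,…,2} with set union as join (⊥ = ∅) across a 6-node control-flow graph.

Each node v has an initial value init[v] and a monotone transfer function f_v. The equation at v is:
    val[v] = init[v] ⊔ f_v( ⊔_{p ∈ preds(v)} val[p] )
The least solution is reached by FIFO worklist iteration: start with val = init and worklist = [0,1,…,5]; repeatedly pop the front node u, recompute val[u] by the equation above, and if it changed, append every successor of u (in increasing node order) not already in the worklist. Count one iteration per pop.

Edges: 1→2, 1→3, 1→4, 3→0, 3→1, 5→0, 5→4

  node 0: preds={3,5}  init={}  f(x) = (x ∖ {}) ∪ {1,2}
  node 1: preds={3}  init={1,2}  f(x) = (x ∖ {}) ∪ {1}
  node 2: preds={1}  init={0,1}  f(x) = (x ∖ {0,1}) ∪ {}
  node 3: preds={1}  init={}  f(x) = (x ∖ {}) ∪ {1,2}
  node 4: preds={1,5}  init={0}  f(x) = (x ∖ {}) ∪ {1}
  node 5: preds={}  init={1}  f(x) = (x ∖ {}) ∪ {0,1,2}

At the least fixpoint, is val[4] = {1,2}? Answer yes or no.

Worklist (9 pops):
  #1 pop 0: in={1} → {1,2} (was {}); enqueue []
  #2 pop 1: in={} → {1,2} (no change)
  #3 pop 2: in={1,2} → {0,1,2} (was {0,1}); enqueue []
  #4 pop 3: in={1,2} → {1,2} (was {}); enqueue [0,1]
  #5 pop 4: in={1,2} → {0,1,2} (was {0}); enqueue []
  #6 pop 5: in={} → {0,1,2} (was {1}); enqueue [4]
  #7 pop 0: in={0,1,2} → {0,1,2} (was {1,2}); enqueue []
  #8 pop 1: in={1,2} → {1,2} (no change)
  #9 pop 4: in={0,1,2} → {0,1,2} (no change)

Fixpoint:
  val[0] = {0,1,2}
  val[1] = {1,2}
  val[2] = {0,1,2}
  val[3] = {1,2}
  val[4] = {0,1,2}
  val[5] = {0,1,2}

no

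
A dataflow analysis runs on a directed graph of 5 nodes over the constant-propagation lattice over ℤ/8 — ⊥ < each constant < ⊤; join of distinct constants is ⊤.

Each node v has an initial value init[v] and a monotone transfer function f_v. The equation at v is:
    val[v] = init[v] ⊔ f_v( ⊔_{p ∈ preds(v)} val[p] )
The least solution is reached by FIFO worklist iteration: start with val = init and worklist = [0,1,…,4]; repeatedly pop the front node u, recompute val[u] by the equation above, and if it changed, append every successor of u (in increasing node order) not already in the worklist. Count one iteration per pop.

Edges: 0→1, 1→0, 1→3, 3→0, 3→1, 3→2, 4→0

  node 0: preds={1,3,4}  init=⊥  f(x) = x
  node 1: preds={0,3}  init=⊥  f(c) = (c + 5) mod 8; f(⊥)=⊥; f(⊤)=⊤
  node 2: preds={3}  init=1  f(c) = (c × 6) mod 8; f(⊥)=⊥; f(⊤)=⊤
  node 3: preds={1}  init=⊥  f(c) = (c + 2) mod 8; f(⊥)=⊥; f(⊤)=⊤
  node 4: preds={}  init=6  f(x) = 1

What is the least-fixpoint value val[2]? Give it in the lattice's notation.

Iteration log — 13 steps:
  step 1. node 0  ⊔preds=6  new=6  old=⊥  +wl: 
  step 2. node 1  ⊔preds=6  new=3  old=⊥  +wl: 0
  step 3. node 2  ⊔preds=⊥  new=1  stable
  step 4. node 3  ⊔preds=3  new=5  old=⊥  +wl: 1,2
  step 5. node 4  ⊔preds=⊥  new=⊤  old=6  +wl: 
  step 6. node 0  ⊔preds=⊤  new=⊤  old=6  +wl: 
  step 7. node 1  ⊔preds=⊤  new=⊤  old=3  +wl: 0,3
  step 8. node 2  ⊔preds=5  new=⊤  old=1  +wl: 
  step 9. node 0  ⊔preds=⊤  new=⊤  stable
  step 10. node 3  ⊔preds=⊤  new=⊤  old=5  +wl: 0,1,2
  step 11. node 0  ⊔preds=⊤  new=⊤  stable
  step 12. node 1  ⊔preds=⊤  new=⊤  stable
  step 13. node 2  ⊔preds=⊤  new=⊤  stable

Least fixpoint reached:
  node 0: ⊤
  node 1: ⊤
  node 2: ⊤
  node 3: ⊤
  node 4: ⊤

⊤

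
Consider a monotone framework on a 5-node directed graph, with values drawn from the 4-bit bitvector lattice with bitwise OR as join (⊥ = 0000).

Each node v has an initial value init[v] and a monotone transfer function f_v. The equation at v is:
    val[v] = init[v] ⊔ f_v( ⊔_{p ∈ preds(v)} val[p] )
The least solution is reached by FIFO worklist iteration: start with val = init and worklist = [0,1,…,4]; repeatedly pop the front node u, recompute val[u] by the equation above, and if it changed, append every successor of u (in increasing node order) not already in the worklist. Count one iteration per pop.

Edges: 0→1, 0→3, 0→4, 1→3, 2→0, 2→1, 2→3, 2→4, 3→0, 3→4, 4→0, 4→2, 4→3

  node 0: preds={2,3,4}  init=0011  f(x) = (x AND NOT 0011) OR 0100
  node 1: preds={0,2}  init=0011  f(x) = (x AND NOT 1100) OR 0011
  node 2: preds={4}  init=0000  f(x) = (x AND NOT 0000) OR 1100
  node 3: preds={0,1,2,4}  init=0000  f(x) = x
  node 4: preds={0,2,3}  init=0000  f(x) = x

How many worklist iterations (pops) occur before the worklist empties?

12

Trace (12 dequeues):
  [1] u=0 | in 0000 | out 0111 | prev 0011 | push {}
  [2] u=1 | in 0111 | out 0011 | ==
  [3] u=2 | in 0000 | out 1100 | prev 0000 | push {0,1}
  [4] u=3 | in 1111 | out 1111 | prev 0000 | push {}
  [5] u=4 | in 1111 | out 1111 | prev 0000 | push {2,3}
  [6] u=0 | in 1111 | out 1111 | prev 0111 | push {4}
  [7] u=1 | in 1111 | out 0011 | ==
  [8] u=2 | in 1111 | out 1111 | prev 1100 | push {0,1}
  [9] u=3 | in 1111 | out 1111 | ==
  [10] u=4 | in 1111 | out 1111 | ==
  [11] u=0 | in 1111 | out 1111 | ==
  [12] u=1 | in 1111 | out 0011 | ==

Converged values:
  [0] 1111
  [1] 0011
  [2] 1111
  [3] 1111
  [4] 1111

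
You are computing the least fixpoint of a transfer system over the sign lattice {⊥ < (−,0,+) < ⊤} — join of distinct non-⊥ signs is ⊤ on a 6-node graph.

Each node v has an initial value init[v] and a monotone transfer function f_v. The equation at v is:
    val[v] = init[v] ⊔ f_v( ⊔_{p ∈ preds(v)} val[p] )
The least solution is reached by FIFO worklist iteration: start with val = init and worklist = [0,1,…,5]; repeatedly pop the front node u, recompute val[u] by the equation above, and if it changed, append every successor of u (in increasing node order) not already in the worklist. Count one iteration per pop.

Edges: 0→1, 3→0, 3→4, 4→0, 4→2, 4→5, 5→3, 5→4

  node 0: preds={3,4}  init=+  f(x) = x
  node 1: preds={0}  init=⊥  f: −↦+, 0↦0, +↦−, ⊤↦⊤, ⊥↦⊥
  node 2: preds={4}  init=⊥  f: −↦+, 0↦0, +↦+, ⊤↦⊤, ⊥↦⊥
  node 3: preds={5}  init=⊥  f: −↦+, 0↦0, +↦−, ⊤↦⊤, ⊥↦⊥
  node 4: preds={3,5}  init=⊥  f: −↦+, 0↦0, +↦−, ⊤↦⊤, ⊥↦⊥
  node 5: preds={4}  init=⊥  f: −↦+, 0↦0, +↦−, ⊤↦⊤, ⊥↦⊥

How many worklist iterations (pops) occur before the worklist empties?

Trace (6 dequeues):
  [1] u=0 | in ⊥ | out + | ==
  [2] u=1 | in + | out − | prev ⊥ | push {}
  [3] u=2 | in ⊥ | out ⊥ | ==
  [4] u=3 | in ⊥ | out ⊥ | ==
  [5] u=4 | in ⊥ | out ⊥ | ==
  [6] u=5 | in ⊥ | out ⊥ | ==

Converged values:
  [0] +
  [1] −
  [2] ⊥
  [3] ⊥
  [4] ⊥
  [5] ⊥

6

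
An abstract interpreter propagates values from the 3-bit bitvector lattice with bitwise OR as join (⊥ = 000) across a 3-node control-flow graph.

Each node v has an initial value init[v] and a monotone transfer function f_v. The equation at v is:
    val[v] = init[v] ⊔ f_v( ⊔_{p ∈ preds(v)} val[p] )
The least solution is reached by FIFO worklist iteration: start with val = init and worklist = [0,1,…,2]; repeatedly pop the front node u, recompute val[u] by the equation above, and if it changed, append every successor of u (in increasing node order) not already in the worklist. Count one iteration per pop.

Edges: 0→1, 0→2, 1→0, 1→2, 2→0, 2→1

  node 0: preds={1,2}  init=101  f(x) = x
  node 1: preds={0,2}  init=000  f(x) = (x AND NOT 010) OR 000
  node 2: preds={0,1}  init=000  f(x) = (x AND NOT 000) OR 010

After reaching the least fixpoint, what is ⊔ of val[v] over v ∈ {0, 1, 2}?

111

Trace (6 dequeues):
  [1] u=0 | in 000 | out 101 | ==
  [2] u=1 | in 101 | out 101 | prev 000 | push {0}
  [3] u=2 | in 101 | out 111 | prev 000 | push {1}
  [4] u=0 | in 111 | out 111 | prev 101 | push {2}
  [5] u=1 | in 111 | out 101 | ==
  [6] u=2 | in 111 | out 111 | ==

Converged values:
  [0] 111
  [1] 101
  [2] 111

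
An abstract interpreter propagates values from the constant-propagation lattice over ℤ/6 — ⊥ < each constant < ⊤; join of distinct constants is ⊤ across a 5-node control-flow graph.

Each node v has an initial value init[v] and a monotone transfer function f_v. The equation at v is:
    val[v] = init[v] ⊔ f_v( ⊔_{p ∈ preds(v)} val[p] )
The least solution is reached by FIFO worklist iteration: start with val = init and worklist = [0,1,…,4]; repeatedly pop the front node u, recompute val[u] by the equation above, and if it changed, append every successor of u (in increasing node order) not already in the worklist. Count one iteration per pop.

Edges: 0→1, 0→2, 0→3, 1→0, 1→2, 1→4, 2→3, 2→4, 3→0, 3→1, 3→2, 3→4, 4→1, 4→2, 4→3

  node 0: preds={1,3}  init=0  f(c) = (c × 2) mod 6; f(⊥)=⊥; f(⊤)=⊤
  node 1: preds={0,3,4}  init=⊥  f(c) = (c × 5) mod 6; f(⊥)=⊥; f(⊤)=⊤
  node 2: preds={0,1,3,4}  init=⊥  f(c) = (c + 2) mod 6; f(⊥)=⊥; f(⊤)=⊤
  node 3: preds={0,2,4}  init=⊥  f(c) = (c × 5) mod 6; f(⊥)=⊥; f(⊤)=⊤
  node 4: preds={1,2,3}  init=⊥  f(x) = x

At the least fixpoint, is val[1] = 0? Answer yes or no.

no

Trace (11 dequeues):
  [1] u=0 | in ⊥ | out 0 | ==
  [2] u=1 | in 0 | out 0 | prev ⊥ | push {0}
  [3] u=2 | in 0 | out 2 | prev ⊥ | push {}
  [4] u=3 | in ⊤ | out ⊤ | prev ⊥ | push {1,2}
  [5] u=4 | in ⊤ | out ⊤ | prev ⊥ | push {3}
  [6] u=0 | in ⊤ | out ⊤ | prev 0 | push {}
  [7] u=1 | in ⊤ | out ⊤ | prev 0 | push {0,4}
  [8] u=2 | in ⊤ | out ⊤ | prev 2 | push {}
  [9] u=3 | in ⊤ | out ⊤ | ==
  [10] u=0 | in ⊤ | out ⊤ | ==
  [11] u=4 | in ⊤ | out ⊤ | ==

Converged values:
  [0] ⊤
  [1] ⊤
  [2] ⊤
  [3] ⊤
  [4] ⊤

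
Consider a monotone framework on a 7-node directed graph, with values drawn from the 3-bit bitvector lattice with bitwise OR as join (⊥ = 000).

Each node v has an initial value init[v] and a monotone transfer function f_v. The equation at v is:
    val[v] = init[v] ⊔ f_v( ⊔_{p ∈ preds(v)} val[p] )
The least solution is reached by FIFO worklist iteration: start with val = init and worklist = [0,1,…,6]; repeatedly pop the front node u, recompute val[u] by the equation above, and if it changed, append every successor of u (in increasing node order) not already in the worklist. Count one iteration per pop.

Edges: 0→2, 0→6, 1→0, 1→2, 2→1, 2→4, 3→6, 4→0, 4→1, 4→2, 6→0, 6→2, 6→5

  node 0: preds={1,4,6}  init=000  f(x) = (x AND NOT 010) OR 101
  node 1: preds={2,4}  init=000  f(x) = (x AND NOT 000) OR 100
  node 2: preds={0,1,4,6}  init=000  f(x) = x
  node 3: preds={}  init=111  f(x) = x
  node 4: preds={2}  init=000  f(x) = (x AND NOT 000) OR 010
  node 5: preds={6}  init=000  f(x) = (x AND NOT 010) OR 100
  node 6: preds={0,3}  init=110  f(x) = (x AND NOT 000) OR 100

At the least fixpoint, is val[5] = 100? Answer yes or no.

Iteration log — 12 steps:
  step 1. node 0  ⊔preds=110  new=101  old=000  +wl: 
  step 2. node 1  ⊔preds=000  new=100  old=000  +wl: 0
  step 3. node 2  ⊔preds=111  new=111  old=000  +wl: 1
  step 4. node 3  ⊔preds=000  new=111  stable
  step 5. node 4  ⊔preds=111  new=111  old=000  +wl: 2
  step 6. node 5  ⊔preds=110  new=100  old=000  +wl: 
  step 7. node 6  ⊔preds=111  new=111  old=110  +wl: 5
  step 8. node 0  ⊔preds=111  new=101  stable
  step 9. node 1  ⊔preds=111  new=111  old=100  +wl: 0
  step 10. node 2  ⊔preds=111  new=111  stable
  step 11. node 5  ⊔preds=111  new=101  old=100  +wl: 
  step 12. node 0  ⊔preds=111  new=101  stable

Least fixpoint reached:
  node 0: 101
  node 1: 111
  node 2: 111
  node 3: 111
  node 4: 111
  node 5: 101
  node 6: 111

no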